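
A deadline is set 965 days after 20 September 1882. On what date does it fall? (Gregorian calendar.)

+365 (one year) → Sep 20, 1883 (600 left).
+366 (one year; includes Feb 29, 1884) → Sep 20, 1884 (234 left).
Sep has 30 days: +11 → Oct 1, 1884 (223 left).
Oct has 31 days: +31 → Nov 1, 1884 (192 left).
Nov has 30 days: +30 → Dec 1, 1884 (162 left).
Dec has 31 days: +31 → Jan 1, 1885 (131 left).
Jan has 31 days: +31 → Feb 1, 1885 (100 left).
Feb has 28 days: +28 → Mar 1, 1885 (72 left).
Mar has 31 days: +31 → Apr 1, 1885 (41 left).
Apr has 30 days: +30 → May 1, 1885 (11 left).
+11 → May 12, 1885.

May 12, 1885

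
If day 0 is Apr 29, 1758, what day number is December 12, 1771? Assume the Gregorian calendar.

4975

Apr 29, 1758 → Apr 29, 1759: 365 days.
Apr 29, 1759 → Apr 29, 1760: 366 days (Feb 29, 1760 is in that span).
Apr 29, 1760 → Apr 29, 1761: 365 days.
Apr 29, 1761 → Apr 29, 1762: 365 days.
Apr 29, 1762 → Apr 29, 1763: 365 days.
Apr 29, 1763 → Apr 29, 1764: 366 days (Feb 29, 1764 is in that span).
Apr 29, 1764 → Apr 29, 1765: 365 days.
Apr 29, 1765 → Apr 29, 1766: 365 days.
Apr 29, 1766 → Apr 29, 1767: 365 days.
Apr 29, 1767 → Apr 29, 1768: 366 days (Feb 29, 1768 is in that span).
Apr 29, 1768 → Apr 29, 1769: 365 days.
Apr 29, 1769 → Apr 29, 1770: 365 days.
Apr 29, 1770 → Apr 29, 1771: 365 days.
Apr 29, 1771 → May 29, 1771: 30 days (April has 30).
May 29, 1771 → Jun 29, 1771: 31 days (May has 31).
Jun 29, 1771 → Jul 29, 1771: 30 days (June has 30).
Jul 29, 1771 → Aug 29, 1771: 31 days (July has 31).
Aug 29, 1771 → Sep 29, 1771: 31 days (August has 31).
Sep 29, 1771 → Oct 29, 1771: 30 days (September has 30).
Oct 29, 1771 → Nov 29, 1771: 31 days (October has 31).
Nov 29, 1771 → Dec 12, 1771: 13 days.
Total: 4975 days.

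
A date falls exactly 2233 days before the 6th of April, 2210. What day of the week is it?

First find the weekday of Apr 6, 2210. Doomsday rule: the anchor day for the 2200s is Friday. For year 10: 10÷12 = 0 r 10, and 10÷4 = 2, so 0+10+2 = 12.
Friday + 12 ≡ Wednesday — that's 2210's doomsday.
In April the doomsday date is Apr 4.
Apr 6 is 2 days after Apr 4; 2 mod 7 = 2, so Wednesday + 2 = Friday.
2233 mod 7 = 0, so 2233 days before a Friday is Friday − 0 = Friday.

Friday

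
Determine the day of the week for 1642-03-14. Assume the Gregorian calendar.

Doomsday rule: the anchor day for the 1600s is Tuesday. For year 42: 42÷12 = 3 r 6, and 6÷4 = 1, so 3+6+1 = 10.
Tuesday + 10 ≡ Friday — that's 1642's doomsday.
In March the doomsday date is Mar 14.
Mar 14 is the doomsday itself: Friday.

Friday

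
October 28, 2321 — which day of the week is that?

Friday

Doomsday rule: the anchor day for the 2300s is Wednesday. For year 21: 21÷12 = 1 r 9, and 9÷4 = 2, so 1+9+2 = 12.
Wednesday + 12 ≡ Monday — that's 2321's doomsday.
In October the doomsday date is Oct 10.
Oct 28 is 18 days after Oct 10; 18 mod 7 = 4, so Monday + 4 = Friday.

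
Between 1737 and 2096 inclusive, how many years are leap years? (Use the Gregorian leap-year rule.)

Multiples of 4 in [1737,2096]: 90.
Of those, multiples of 100: 3 (not leap unless ÷400).
Multiples of 400: 1.
Leap years = 90 − 3 + 1 = 88.

88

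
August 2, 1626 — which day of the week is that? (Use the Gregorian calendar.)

Doomsday rule: the anchor day for the 1600s is Tuesday. For year 26: 26÷12 = 2 r 2, and 2÷4 = 0, so 2+2+0 = 4.
Tuesday + 4 ≡ Saturday — that's 1626's doomsday.
In August the doomsday date is Aug 8.
Aug 2 is 6 days before Aug 8; 6 mod 7 = 6, so Saturday − 6 = Sunday.

Sunday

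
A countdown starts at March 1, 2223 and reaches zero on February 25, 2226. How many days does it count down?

1092

Mar 1, 2223 → Mar 1, 2224: 366 days (Feb 29, 2224 is in that span).
Mar 1, 2224 → Mar 1, 2225: 365 days.
Mar 1, 2225 → Apr 1, 2225: 31 days (March has 31).
Apr 1, 2225 → May 1, 2225: 30 days (April has 30).
May 1, 2225 → Jun 1, 2225: 31 days (May has 31).
Jun 1, 2225 → Jul 1, 2225: 30 days (June has 30).
Jul 1, 2225 → Aug 1, 2225: 31 days (July has 31).
Aug 1, 2225 → Sep 1, 2225: 31 days (August has 31).
Sep 1, 2225 → Oct 1, 2225: 30 days (September has 30).
Oct 1, 2225 → Nov 1, 2225: 31 days (October has 31).
Nov 1, 2225 → Dec 1, 2225: 30 days (November has 30).
Dec 1, 2225 → Jan 1, 2226: 31 days (December has 31).
Jan 1, 2226 → Feb 1, 2226: 31 days (January has 31).
Feb 1, 2226 → Feb 25, 2226: 24 days.
Total: 1092 days.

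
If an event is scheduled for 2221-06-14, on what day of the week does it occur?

Doomsday rule: the anchor day for the 2200s is Friday. For year 21: 21÷12 = 1 r 9, and 9÷4 = 2, so 1+9+2 = 12.
Friday + 12 ≡ Wednesday — that's 2221's doomsday.
In June the doomsday date is Jun 6.
Jun 14 is 8 days after Jun 6; 8 mod 7 = 1, so Wednesday + 1 = Thursday.

Thursday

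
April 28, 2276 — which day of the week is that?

Friday

Doomsday rule: the anchor day for the 2200s is Friday. For year 76: 76÷12 = 6 r 4, and 4÷4 = 1, so 6+4+1 = 11.
Friday + 11 ≡ Tuesday — that's 2276's doomsday.
In April the doomsday date is Apr 4.
Apr 28 is 24 days after Apr 4; 24 mod 7 = 3, so Tuesday + 3 = Friday.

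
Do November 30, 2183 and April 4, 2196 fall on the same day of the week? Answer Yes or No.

No

From Nov 30, 2183 to Apr 4, 2196 is 4509 days.
4509 mod 7 = 1, so they are different weekdays.
(Nov 30, 2183 is a Sunday; Apr 4, 2196 is a Monday.)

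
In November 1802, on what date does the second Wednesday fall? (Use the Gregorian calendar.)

November 1, 1802 is a Monday.
The first Wednesday is therefore November 3 (2 days later).
The second Wednesday is 3 + 1×7 = November 10.

November 10, 1802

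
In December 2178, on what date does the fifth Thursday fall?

December 31, 2178

December 1, 2178 is a Tuesday.
The first Thursday is therefore December 3 (2 days later).
The fifth Thursday is 3 + 4×7 = December 31.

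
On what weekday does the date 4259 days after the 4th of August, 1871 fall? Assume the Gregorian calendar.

First find the weekday of Aug 4, 1871. Doomsday rule: the anchor day for the 1800s is Friday. For year 71: 71÷12 = 5 r 11, and 11÷4 = 2, so 5+11+2 = 18.
Friday + 18 ≡ Tuesday — that's 1871's doomsday.
In August the doomsday date is Aug 8.
Aug 4 is 4 days before Aug 8; 4 mod 7 = 4, so Tuesday − 4 = Friday.
4259 mod 7 = 3, so 4259 days after a Friday is Friday + 3 = Monday.

Monday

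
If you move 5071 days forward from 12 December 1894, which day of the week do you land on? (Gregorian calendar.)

First find the weekday of Dec 12, 1894. Doomsday rule: the anchor day for the 1800s is Friday. For year 94: 94÷12 = 7 r 10, and 10÷4 = 2, so 7+10+2 = 19.
Friday + 19 ≡ Wednesday — that's 1894's doomsday.
In December the doomsday date is Dec 12.
Dec 12 is the doomsday itself: Wednesday.
5071 mod 7 = 3, so 5071 days after a Wednesday is Wednesday + 3 = Saturday.

Saturday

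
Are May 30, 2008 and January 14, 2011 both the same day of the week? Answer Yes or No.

Yes

From May 30, 2008 to Jan 14, 2011 is 959 days.
959 mod 7 = 0, so they are the same weekday.
(May 30, 2008 is a Friday; Jan 14, 2011 is a Friday.)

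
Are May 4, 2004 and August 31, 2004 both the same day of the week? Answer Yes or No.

From May 4, 2004 to Aug 31, 2004 is 119 days.
119 mod 7 = 0, so they are the same weekday.
(May 4, 2004 is a Tuesday; Aug 31, 2004 is a Tuesday.)

Yes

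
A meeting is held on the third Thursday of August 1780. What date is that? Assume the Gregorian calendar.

August 1, 1780 is a Tuesday.
The first Thursday is therefore August 3 (2 days later).
The third Thursday is 3 + 2×7 = August 17.

August 17, 1780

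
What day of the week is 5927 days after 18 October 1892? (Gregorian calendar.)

Sunday

First find the weekday of Oct 18, 1892. Doomsday rule: the anchor day for the 1800s is Friday. For year 92: 92÷12 = 7 r 8, and 8÷4 = 2, so 7+8+2 = 17.
Friday + 17 ≡ Monday — that's 1892's doomsday.
In October the doomsday date is Oct 10.
Oct 18 is 8 days after Oct 10; 8 mod 7 = 1, so Monday + 1 = Tuesday.
5927 mod 7 = 5, so 5927 days after a Tuesday is Tuesday + 5 = Sunday.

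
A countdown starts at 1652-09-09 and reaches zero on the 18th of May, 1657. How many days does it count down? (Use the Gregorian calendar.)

1712

Sep 9, 1652 → Sep 9, 1653: 365 days.
Sep 9, 1653 → Sep 9, 1654: 365 days.
Sep 9, 1654 → Sep 9, 1655: 365 days.
Sep 9, 1655 → Sep 9, 1656: 366 days (Feb 29, 1656 is in that span).
Sep 9, 1656 → Oct 9, 1656: 30 days (September has 30).
Oct 9, 1656 → Nov 9, 1656: 31 days (October has 31).
Nov 9, 1656 → Dec 9, 1656: 30 days (November has 30).
Dec 9, 1656 → Jan 9, 1657: 31 days (December has 31).
Jan 9, 1657 → Feb 9, 1657: 31 days (January has 31).
Feb 9, 1657 → Mar 9, 1657: 28 days (February has 28).
Mar 9, 1657 → Apr 9, 1657: 31 days (March has 31).
Apr 9, 1657 → May 9, 1657: 30 days (April has 30).
May 9, 1657 → May 18, 1657: 9 days.
Total: 1712 days.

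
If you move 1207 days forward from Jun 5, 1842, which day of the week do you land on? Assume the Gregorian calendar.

Jun 5, 1842 is a Sunday.
1207 mod 7 = 3, so 1207 days after a Sunday is Sunday + 3 = Wednesday.

Wednesday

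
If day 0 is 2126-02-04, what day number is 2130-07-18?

1625

Feb 4, 2126 → Feb 4, 2127: 365 days.
Feb 4, 2127 → Feb 4, 2128: 365 days.
Feb 4, 2128 → Feb 4, 2129: 366 days (Feb 29, 2128 is in that span).
Feb 4, 2129 → Feb 4, 2130: 365 days.
Feb 4, 2130 → Mar 4, 2130: 28 days (February has 28).
Mar 4, 2130 → Apr 4, 2130: 31 days (March has 31).
Apr 4, 2130 → May 4, 2130: 30 days (April has 30).
May 4, 2130 → Jun 4, 2130: 31 days (May has 31).
Jun 4, 2130 → Jul 4, 2130: 30 days (June has 30).
Jul 4, 2130 → Jul 18, 2130: 14 days.
Total: 1625 days.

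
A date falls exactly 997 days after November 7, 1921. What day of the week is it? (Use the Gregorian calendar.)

Nov 7, 1921 is a Monday.
997 mod 7 = 3, so 997 days after a Monday is Monday + 3 = Thursday.

Thursday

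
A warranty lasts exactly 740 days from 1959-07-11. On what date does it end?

+366 (one year; includes Feb 29, 1960) → Jul 11, 1960 (374 left).
Jul has 31 days: +21 → Aug 1, 1960 (353 left).
Aug has 31 days: +31 → Sep 1, 1960 (322 left).
Sep has 30 days: +30 → Oct 1, 1960 (292 left).
Oct has 31 days: +31 → Nov 1, 1960 (261 left).
Nov has 30 days: +30 → Dec 1, 1960 (231 left).
Dec has 31 days: +31 → Jan 1, 1961 (200 left).
Jan has 31 days: +31 → Feb 1, 1961 (169 left).
Feb has 28 days: +28 → Mar 1, 1961 (141 left).
Mar has 31 days: +31 → Apr 1, 1961 (110 left).
Apr has 30 days: +30 → May 1, 1961 (80 left).
May has 31 days: +31 → Jun 1, 1961 (49 left).
Jun has 30 days: +30 → Jul 1, 1961 (19 left).
+19 → Jul 20, 1961.

July 20, 1961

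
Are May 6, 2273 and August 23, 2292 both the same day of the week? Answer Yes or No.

Yes

From May 6, 2273 to Aug 23, 2292 is 7049 days.
7049 mod 7 = 0, so they are the same weekday.
(May 6, 2273 is a Tuesday; Aug 23, 2292 is a Tuesday.)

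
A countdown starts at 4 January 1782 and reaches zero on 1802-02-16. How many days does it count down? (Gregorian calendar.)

Jan 4, 1782 → Jan 4, 1783: 365 days.
Jan 4, 1783 → Jan 4, 1784: 365 days.
Jan 4, 1784 → Jan 4, 1785: 366 days (Feb 29, 1784 is in that span).
Jan 4, 1785 → Jan 4, 1786: 365 days.
Jan 4, 1786 → Jan 4, 1787: 365 days.
Jan 4, 1787 → Jan 4, 1788: 365 days.
Jan 4, 1788 → Jan 4, 1789: 366 days (Feb 29, 1788 is in that span).
Jan 4, 1789 → Jan 4, 1790: 365 days.
Jan 4, 1790 → Jan 4, 1791: 365 days.
Jan 4, 1791 → Jan 4, 1792: 365 days.
Jan 4, 1792 → Jan 4, 1793: 366 days (Feb 29, 1792 is in that span).
Jan 4, 1793 → Jan 4, 1794: 365 days.
Jan 4, 1794 → Jan 4, 1795: 365 days.
Jan 4, 1795 → Jan 4, 1796: 365 days.
Jan 4, 1796 → Jan 4, 1797: 366 days (Feb 29, 1796 is in that span).
Jan 4, 1797 → Jan 4, 1798: 365 days.
Jan 4, 1798 → Jan 4, 1799: 365 days.
Jan 4, 1799 → Jan 4, 1800: 365 days.
Jan 4, 1800 → Jan 4, 1801: 365 days.
Jan 4, 1801 → Jan 4, 1802: 365 days.
Jan 4, 1802 → Feb 4, 1802: 31 days (January has 31).
Feb 4, 1802 → Feb 16, 1802: 12 days.
Total: 7347 days.

7347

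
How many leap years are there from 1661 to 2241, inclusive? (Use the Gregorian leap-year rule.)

140

Multiples of 4 in [1661,2241]: 145.
Of those, multiples of 100: 6 (not leap unless ÷400).
Multiples of 400: 1.
Leap years = 145 − 6 + 1 = 140.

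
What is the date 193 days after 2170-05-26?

December 5, 2170

May has 31 days: +6 → Jun 1, 2170 (187 left).
Jun has 30 days: +30 → Jul 1, 2170 (157 left).
Jul has 31 days: +31 → Aug 1, 2170 (126 left).
Aug has 31 days: +31 → Sep 1, 2170 (95 left).
Sep has 30 days: +30 → Oct 1, 2170 (65 left).
Oct has 31 days: +31 → Nov 1, 2170 (34 left).
Nov has 30 days: +30 → Dec 1, 2170 (4 left).
+4 → Dec 5, 2170.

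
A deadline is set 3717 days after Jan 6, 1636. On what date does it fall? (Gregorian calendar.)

March 11, 1646

+366 (one year; includes Feb 29, 1636) → Jan 6, 1637 (3351 left).
+365 (one year) → Jan 6, 1638 (2986 left).
+365 (one year) → Jan 6, 1639 (2621 left).
+365 (one year) → Jan 6, 1640 (2256 left).
+366 (one year; includes Feb 29, 1640) → Jan 6, 1641 (1890 left).
+365 (one year) → Jan 6, 1642 (1525 left).
+365 (one year) → Jan 6, 1643 (1160 left).
+365 (one year) → Jan 6, 1644 (795 left).
+366 (one year; includes Feb 29, 1644) → Jan 6, 1645 (429 left).
+365 (one year) → Jan 6, 1646 (64 left).
Jan has 31 days: +26 → Feb 1, 1646 (38 left).
Feb has 28 days: +28 → Mar 1, 1646 (10 left).
+10 → Mar 11, 1646.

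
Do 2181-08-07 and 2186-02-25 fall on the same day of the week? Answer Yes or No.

From Aug 7, 2181 to Feb 25, 2186 is 1663 days.
1663 mod 7 = 4, so they are different weekdays.
(Aug 7, 2181 is a Tuesday; Feb 25, 2186 is a Saturday.)

No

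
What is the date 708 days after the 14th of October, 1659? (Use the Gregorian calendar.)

September 21, 1661

+366 (one year; includes Feb 29, 1660) → Oct 14, 1660 (342 left).
Oct has 31 days: +18 → Nov 1, 1660 (324 left).
Nov has 30 days: +30 → Dec 1, 1660 (294 left).
Dec has 31 days: +31 → Jan 1, 1661 (263 left).
Jan has 31 days: +31 → Feb 1, 1661 (232 left).
Feb has 28 days: +28 → Mar 1, 1661 (204 left).
Mar has 31 days: +31 → Apr 1, 1661 (173 left).
Apr has 30 days: +30 → May 1, 1661 (143 left).
May has 31 days: +31 → Jun 1, 1661 (112 left).
Jun has 30 days: +30 → Jul 1, 1661 (82 left).
Jul has 31 days: +31 → Aug 1, 1661 (51 left).
Aug has 31 days: +31 → Sep 1, 1661 (20 left).
+20 → Sep 21, 1661.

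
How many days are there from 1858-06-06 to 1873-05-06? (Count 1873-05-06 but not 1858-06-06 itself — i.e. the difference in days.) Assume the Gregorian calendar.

5448

Jun 6, 1858 → Jun 6, 1859: 365 days.
Jun 6, 1859 → Jun 6, 1860: 366 days (Feb 29, 1860 is in that span).
Jun 6, 1860 → Jun 6, 1861: 365 days.
Jun 6, 1861 → Jun 6, 1862: 365 days.
Jun 6, 1862 → Jun 6, 1863: 365 days.
Jun 6, 1863 → Jun 6, 1864: 366 days (Feb 29, 1864 is in that span).
Jun 6, 1864 → Jun 6, 1865: 365 days.
Jun 6, 1865 → Jun 6, 1866: 365 days.
Jun 6, 1866 → Jun 6, 1867: 365 days.
Jun 6, 1867 → Jun 6, 1868: 366 days (Feb 29, 1868 is in that span).
Jun 6, 1868 → Jun 6, 1869: 365 days.
Jun 6, 1869 → Jun 6, 1870: 365 days.
Jun 6, 1870 → Jun 6, 1871: 365 days.
Jun 6, 1871 → Jun 6, 1872: 366 days (Feb 29, 1872 is in that span).
Jun 6, 1872 → Jul 6, 1872: 30 days (June has 30).
Jul 6, 1872 → Aug 6, 1872: 31 days (July has 31).
Aug 6, 1872 → Sep 6, 1872: 31 days (August has 31).
Sep 6, 1872 → Oct 6, 1872: 30 days (September has 30).
Oct 6, 1872 → Nov 6, 1872: 31 days (October has 31).
Nov 6, 1872 → Dec 6, 1872: 30 days (November has 30).
Dec 6, 1872 → Jan 6, 1873: 31 days (December has 31).
Jan 6, 1873 → Feb 6, 1873: 31 days (January has 31).
Feb 6, 1873 → Mar 6, 1873: 28 days (February has 28).
Mar 6, 1873 → Apr 6, 1873: 31 days (March has 31).
Apr 6, 1873 → May 6, 1873: 30 days.
Total: 5448 days.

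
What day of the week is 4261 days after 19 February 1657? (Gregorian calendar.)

Saturday

Feb 19, 1657 is a Monday.
4261 mod 7 = 5, so 4261 days after a Monday is Monday + 5 = Saturday.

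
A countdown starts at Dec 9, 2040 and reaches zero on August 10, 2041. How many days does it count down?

244

Dec 9, 2040 → Jan 9, 2041: 31 days (December has 31).
Jan 9, 2041 → Feb 9, 2041: 31 days (January has 31).
Feb 9, 2041 → Mar 9, 2041: 28 days (February has 28).
Mar 9, 2041 → Apr 9, 2041: 31 days (March has 31).
Apr 9, 2041 → May 9, 2041: 30 days (April has 30).
May 9, 2041 → Jun 9, 2041: 31 days (May has 31).
Jun 9, 2041 → Jul 9, 2041: 30 days (June has 30).
Jul 9, 2041 → Aug 9, 2041: 31 days (July has 31).
Aug 9, 2041 → Aug 10, 2041: 1 days.
Total: 244 days.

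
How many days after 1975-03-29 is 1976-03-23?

360

Mar 29, 1975 → Apr 29, 1975: 31 days (March has 31).
Apr 29, 1975 → May 29, 1975: 30 days (April has 30).
May 29, 1975 → Jun 29, 1975: 31 days (May has 31).
Jun 29, 1975 → Jul 29, 1975: 30 days (June has 30).
Jul 29, 1975 → Aug 29, 1975: 31 days (July has 31).
Aug 29, 1975 → Sep 29, 1975: 31 days (August has 31).
Sep 29, 1975 → Oct 29, 1975: 30 days (September has 30).
Oct 29, 1975 → Nov 29, 1975: 31 days (October has 31).
Nov 29, 1975 → Dec 29, 1975: 30 days (November has 30).
Dec 29, 1975 → Jan 29, 1976: 31 days (December has 31).
Jan 29, 1976 → Feb 29, 1976: 31 days (January has 31).
Feb 29, 1976 → Mar 23, 1976: 23 days.
Total: 360 days.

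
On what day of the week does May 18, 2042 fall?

Sunday

Doomsday rule: the anchor day for the 2000s is Tuesday. For year 42: 42÷12 = 3 r 6, and 6÷4 = 1, so 3+6+1 = 10.
Tuesday + 10 ≡ Friday — that's 2042's doomsday.
In May the doomsday date is May 9.
May 18 is 9 days after May 9; 9 mod 7 = 2, so Friday + 2 = Sunday.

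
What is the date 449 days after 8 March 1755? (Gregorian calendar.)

May 30, 1756

+366 (one year; includes Feb 29, 1756) → Mar 8, 1756 (83 left).
Mar has 31 days: +24 → Apr 1, 1756 (59 left).
Apr has 30 days: +30 → May 1, 1756 (29 left).
+29 → May 30, 1756.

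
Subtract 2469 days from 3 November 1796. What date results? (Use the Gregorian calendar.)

−366 (one year; includes Feb 29, 1796) → Nov 3, 1795 (2103 left).
−365 (one year) → Nov 3, 1794 (1738 left).
−365 (one year) → Nov 3, 1793 (1373 left).
−365 (one year) → Nov 3, 1792 (1008 left).
−366 (one year; includes Feb 29, 1792) → Nov 3, 1791 (642 left).
−365 (one year) → Nov 3, 1790 (277 left).
−3 → Oct 31, 1790 (end of Oct, 31 days; 274 left).
−31 → Sep 30, 1790 (end of Sep, 30 days; 243 left).
−30 → Aug 31, 1790 (end of Aug, 31 days; 213 left).
−31 → Jul 31, 1790 (end of Jul, 31 days; 182 left).
−31 → Jun 30, 1790 (end of Jun, 30 days; 151 left).
−30 → May 31, 1790 (end of May, 31 days; 121 left).
−31 → Apr 30, 1790 (end of Apr, 30 days; 90 left).
−30 → Mar 31, 1790 (end of Mar, 31 days; 60 left).
−31 → Feb 28, 1790 (end of Feb, 28 days; 29 left).
−28 → Jan 31, 1790 (end of Jan, 31 days; 1 left).
−1 → Jan 30, 1790.

January 30, 1790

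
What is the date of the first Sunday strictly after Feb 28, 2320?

Feb 28, 2320 is a Saturday.
From Saturday to the next Sunday is 1 day.
Feb 28, 2320 + 1 = Feb 29, 2320.

February 29, 2320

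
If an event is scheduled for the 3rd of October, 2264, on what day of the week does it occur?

Monday

Doomsday rule: the anchor day for the 2200s is Friday. For year 64: 64÷12 = 5 r 4, and 4÷4 = 1, so 5+4+1 = 10.
Friday + 10 ≡ Monday — that's 2264's doomsday.
In October the doomsday date is Oct 10.
Oct 3 is 7 days before Oct 10; 7 mod 7 = 0, so Monday − 0 = Monday.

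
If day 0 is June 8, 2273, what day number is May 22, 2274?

Jun 8, 2273 → Jul 8, 2273: 30 days (June has 30).
Jul 8, 2273 → Aug 8, 2273: 31 days (July has 31).
Aug 8, 2273 → Sep 8, 2273: 31 days (August has 31).
Sep 8, 2273 → Oct 8, 2273: 30 days (September has 30).
Oct 8, 2273 → Nov 8, 2273: 31 days (October has 31).
Nov 8, 2273 → Dec 8, 2273: 30 days (November has 30).
Dec 8, 2273 → Jan 8, 2274: 31 days (December has 31).
Jan 8, 2274 → Feb 8, 2274: 31 days (January has 31).
Feb 8, 2274 → Mar 8, 2274: 28 days (February has 28).
Mar 8, 2274 → Apr 8, 2274: 31 days (March has 31).
Apr 8, 2274 → May 8, 2274: 30 days (April has 30).
May 8, 2274 → May 22, 2274: 14 days.
Total: 348 days.

348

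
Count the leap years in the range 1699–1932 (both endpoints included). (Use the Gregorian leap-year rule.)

56

Multiples of 4 in [1699,1932]: 59.
Of those, multiples of 100: 3 (not leap unless ÷400).
Multiples of 400: 0.
Leap years = 59 − 3 + 0 = 56.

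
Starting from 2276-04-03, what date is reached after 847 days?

July 29, 2278

+365 (one year) → Apr 3, 2277 (482 left).
+365 (one year) → Apr 3, 2278 (117 left).
Apr has 30 days: +28 → May 1, 2278 (89 left).
May has 31 days: +31 → Jun 1, 2278 (58 left).
Jun has 30 days: +30 → Jul 1, 2278 (28 left).
+28 → Jul 29, 2278.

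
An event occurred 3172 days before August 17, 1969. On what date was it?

−365 (one year) → Aug 17, 1968 (2807 left).
−366 (one year; includes Feb 29, 1968) → Aug 17, 1967 (2441 left).
−365 (one year) → Aug 17, 1966 (2076 left).
−365 (one year) → Aug 17, 1965 (1711 left).
−365 (one year) → Aug 17, 1964 (1346 left).
−366 (one year; includes Feb 29, 1964) → Aug 17, 1963 (980 left).
−365 (one year) → Aug 17, 1962 (615 left).
−365 (one year) → Aug 17, 1961 (250 left).
−17 → Jul 31, 1961 (end of Jul, 31 days; 233 left).
−31 → Jun 30, 1961 (end of Jun, 30 days; 202 left).
−30 → May 31, 1961 (end of May, 31 days; 172 left).
−31 → Apr 30, 1961 (end of Apr, 30 days; 141 left).
−30 → Mar 31, 1961 (end of Mar, 31 days; 111 left).
−31 → Feb 28, 1961 (end of Feb, 28 days; 80 left).
−28 → Jan 31, 1961 (end of Jan, 31 days; 52 left).
−31 → Dec 31, 1960 (end of Dec, 31 days; 21 left).
−21 → Dec 10, 1960.

December 10, 1960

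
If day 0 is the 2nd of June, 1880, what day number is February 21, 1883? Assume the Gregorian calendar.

Jun 2, 1880 → Jun 2, 1881: 365 days.
Jun 2, 1881 → Jun 2, 1882: 365 days.
Jun 2, 1882 → Jul 2, 1882: 30 days (June has 30).
Jul 2, 1882 → Aug 2, 1882: 31 days (July has 31).
Aug 2, 1882 → Sep 2, 1882: 31 days (August has 31).
Sep 2, 1882 → Oct 2, 1882: 30 days (September has 30).
Oct 2, 1882 → Nov 2, 1882: 31 days (October has 31).
Nov 2, 1882 → Dec 2, 1882: 30 days (November has 30).
Dec 2, 1882 → Jan 2, 1883: 31 days (December has 31).
Jan 2, 1883 → Feb 2, 1883: 31 days (January has 31).
Feb 2, 1883 → Feb 21, 1883: 19 days.
Total: 994 days.

994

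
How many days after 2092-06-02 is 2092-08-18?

77

Jun 2, 2092 → Jul 2, 2092: 30 days (June has 30).
Jul 2, 2092 → Aug 2, 2092: 31 days (July has 31).
Aug 2, 2092 → Aug 18, 2092: 16 days.
Total: 77 days.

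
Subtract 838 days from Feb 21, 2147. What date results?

November 5, 2144

−365 (one year) → Feb 21, 2146 (473 left).
−365 (one year) → Feb 21, 2145 (108 left).
−21 → Jan 31, 2145 (end of Jan, 31 days; 87 left).
−31 → Dec 31, 2144 (end of Dec, 31 days; 56 left).
−31 → Nov 30, 2144 (end of Nov, 30 days; 25 left).
−25 → Nov 5, 2144.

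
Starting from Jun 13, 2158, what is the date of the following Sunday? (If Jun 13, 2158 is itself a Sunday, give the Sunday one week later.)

Jun 13, 2158 is a Tuesday.
From Tuesday to the next Sunday is 5 days.
Jun 13, 2158 + 5 = Jun 18, 2158.

June 18, 2158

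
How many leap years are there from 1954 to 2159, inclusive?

50

Multiples of 4 in [1954,2159]: 51.
Of those, multiples of 100: 2 (not leap unless ÷400).
Multiples of 400: 1.
Leap years = 51 − 2 + 1 = 50.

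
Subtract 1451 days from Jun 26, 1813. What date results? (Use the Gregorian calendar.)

July 6, 1809

−365 (one year) → Jun 26, 1812 (1086 left).
−366 (one year; includes Feb 29, 1812) → Jun 26, 1811 (720 left).
−365 (one year) → Jun 26, 1810 (355 left).
−26 → May 31, 1810 (end of May, 31 days; 329 left).
−31 → Apr 30, 1810 (end of Apr, 30 days; 298 left).
−30 → Mar 31, 1810 (end of Mar, 31 days; 268 left).
−31 → Feb 28, 1810 (end of Feb, 28 days; 237 left).
−28 → Jan 31, 1810 (end of Jan, 31 days; 209 left).
−31 → Dec 31, 1809 (end of Dec, 31 days; 178 left).
−31 → Nov 30, 1809 (end of Nov, 30 days; 147 left).
−30 → Oct 31, 1809 (end of Oct, 31 days; 117 left).
−31 → Sep 30, 1809 (end of Sep, 30 days; 86 left).
−30 → Aug 31, 1809 (end of Aug, 31 days; 56 left).
−31 → Jul 31, 1809 (end of Jul, 31 days; 25 left).
−25 → Jul 6, 1809.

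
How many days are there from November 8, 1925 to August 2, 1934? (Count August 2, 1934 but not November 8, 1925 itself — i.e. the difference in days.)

Nov 8, 1925 → Nov 8, 1926: 365 days.
Nov 8, 1926 → Nov 8, 1927: 365 days.
Nov 8, 1927 → Nov 8, 1928: 366 days (Feb 29, 1928 is in that span).
Nov 8, 1928 → Nov 8, 1929: 365 days.
Nov 8, 1929 → Nov 8, 1930: 365 days.
Nov 8, 1930 → Nov 8, 1931: 365 days.
Nov 8, 1931 → Nov 8, 1932: 366 days (Feb 29, 1932 is in that span).
Nov 8, 1932 → Nov 8, 1933: 365 days.
Nov 8, 1933 → Dec 8, 1933: 30 days (November has 30).
Dec 8, 1933 → Jan 8, 1934: 31 days (December has 31).
Jan 8, 1934 → Feb 8, 1934: 31 days (January has 31).
Feb 8, 1934 → Mar 8, 1934: 28 days (February has 28).
Mar 8, 1934 → Apr 8, 1934: 31 days (March has 31).
Apr 8, 1934 → May 8, 1934: 30 days (April has 30).
May 8, 1934 → Jun 8, 1934: 31 days (May has 31).
Jun 8, 1934 → Jul 8, 1934: 30 days (June has 30).
Jul 8, 1934 → Aug 2, 1934: 25 days.
Total: 3189 days.

3189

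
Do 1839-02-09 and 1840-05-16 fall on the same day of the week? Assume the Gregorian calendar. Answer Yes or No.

From Feb 9, 1839 to May 16, 1840 is 462 days.
462 mod 7 = 0, so they are the same weekday.
(Feb 9, 1839 is a Saturday; May 16, 1840 is a Saturday.)

Yes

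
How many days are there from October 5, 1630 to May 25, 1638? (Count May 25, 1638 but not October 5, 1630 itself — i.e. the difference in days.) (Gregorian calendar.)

2789

Oct 5, 1630 → Oct 5, 1631: 365 days.
Oct 5, 1631 → Oct 5, 1632: 366 days (Feb 29, 1632 is in that span).
Oct 5, 1632 → Oct 5, 1633: 365 days.
Oct 5, 1633 → Oct 5, 1634: 365 days.
Oct 5, 1634 → Oct 5, 1635: 365 days.
Oct 5, 1635 → Oct 5, 1636: 366 days (Feb 29, 1636 is in that span).
Oct 5, 1636 → Oct 5, 1637: 365 days.
Oct 5, 1637 → Nov 5, 1637: 31 days (October has 31).
Nov 5, 1637 → Dec 5, 1637: 30 days (November has 30).
Dec 5, 1637 → Jan 5, 1638: 31 days (December has 31).
Jan 5, 1638 → Feb 5, 1638: 31 days (January has 31).
Feb 5, 1638 → Mar 5, 1638: 28 days (February has 28).
Mar 5, 1638 → Apr 5, 1638: 31 days (March has 31).
Apr 5, 1638 → May 5, 1638: 30 days (April has 30).
May 5, 1638 → May 25, 1638: 20 days.
Total: 2789 days.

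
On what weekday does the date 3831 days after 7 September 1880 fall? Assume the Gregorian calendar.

Thursday

First find the weekday of Sep 7, 1880. Doomsday rule: the anchor day for the 1800s is Friday. For year 80: 80÷12 = 6 r 8, and 8÷4 = 2, so 6+8+2 = 16.
Friday + 16 ≡ Sunday — that's 1880's doomsday.
In September the doomsday date is Sep 5.
Sep 7 is 2 days after Sep 5; 2 mod 7 = 2, so Sunday + 2 = Tuesday.
3831 mod 7 = 2, so 3831 days after a Tuesday is Tuesday + 2 = Thursday.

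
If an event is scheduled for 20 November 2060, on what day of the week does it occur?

January 1, 2060 is a Thursday.
Jan 1, 2060 → Feb 1, 2060: 31 days (January has 31).
Feb 1, 2060 → Mar 1, 2060: 29 days (February has 29).
Mar 1, 2060 → Apr 1, 2060: 31 days (March has 31).
Apr 1, 2060 → May 1, 2060: 30 days (April has 30).
May 1, 2060 → Jun 1, 2060: 31 days (May has 31).
Jun 1, 2060 → Jul 1, 2060: 30 days (June has 30).
Jul 1, 2060 → Aug 1, 2060: 31 days (July has 31).
Aug 1, 2060 → Sep 1, 2060: 31 days (August has 31).
Sep 1, 2060 → Oct 1, 2060: 30 days (September has 30).
Oct 1, 2060 → Nov 1, 2060: 31 days (October has 31).
Nov 1, 2060 → Nov 20, 2060: 19 days.
Total: 324 days.
324 mod 7 = 2, so Thursday + 2 = Saturday.

Saturday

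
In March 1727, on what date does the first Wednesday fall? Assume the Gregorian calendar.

March 1, 1727 is a Saturday.
The first Wednesday is therefore March 5 (4 days later).

March 5, 1727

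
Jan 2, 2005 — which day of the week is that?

Sunday

Doomsday rule: the anchor day for the 2000s is Tuesday. For year 05: 5÷12 = 0 r 5, and 5÷4 = 1, so 0+5+1 = 6.
Tuesday + 6 ≡ Monday — that's 2005's doomsday.
In January the doomsday date is Jan 3 (2005 is not a leap year).
Jan 2 is 1 day before Jan 3; 1 mod 7 = 1, so Monday − 1 = Sunday.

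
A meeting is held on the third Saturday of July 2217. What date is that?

July 1, 2217 is a Tuesday.
The first Saturday is therefore July 5 (4 days later).
The third Saturday is 5 + 2×7 = July 19.

July 19, 2217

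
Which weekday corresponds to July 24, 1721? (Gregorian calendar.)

Thursday

Doomsday rule: the anchor day for the 1700s is Sunday. For year 21: 21÷12 = 1 r 9, and 9÷4 = 2, so 1+9+2 = 12.
Sunday + 12 ≡ Friday — that's 1721's doomsday.
In July the doomsday date is Jul 11.
Jul 24 is 13 days after Jul 11; 13 mod 7 = 6, so Friday + 6 = Thursday.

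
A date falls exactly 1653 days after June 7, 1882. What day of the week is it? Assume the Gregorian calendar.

Thursday

Jun 7, 1882 is a Wednesday.
1653 mod 7 = 1, so 1653 days after a Wednesday is Wednesday + 1 = Thursday.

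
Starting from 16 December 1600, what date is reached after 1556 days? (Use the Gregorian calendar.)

March 21, 1605

+365 (one year) → Dec 16, 1601 (1191 left).
+365 (one year) → Dec 16, 1602 (826 left).
+365 (one year) → Dec 16, 1603 (461 left).
+366 (one year; includes Feb 29, 1604) → Dec 16, 1604 (95 left).
Dec has 31 days: +16 → Jan 1, 1605 (79 left).
Jan has 31 days: +31 → Feb 1, 1605 (48 left).
Feb has 28 days: +28 → Mar 1, 1605 (20 left).
+20 → Mar 21, 1605.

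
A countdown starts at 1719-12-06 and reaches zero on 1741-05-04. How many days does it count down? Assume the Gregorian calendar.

Dec 6, 1719 → Dec 6, 1720: 366 days (Feb 29, 1720 is in that span).
Dec 6, 1720 → Dec 6, 1721: 365 days.
Dec 6, 1721 → Dec 6, 1722: 365 days.
Dec 6, 1722 → Dec 6, 1723: 365 days.
Dec 6, 1723 → Dec 6, 1724: 366 days (Feb 29, 1724 is in that span).
Dec 6, 1724 → Dec 6, 1725: 365 days.
Dec 6, 1725 → Dec 6, 1726: 365 days.
Dec 6, 1726 → Dec 6, 1727: 365 days.
Dec 6, 1727 → Dec 6, 1728: 366 days (Feb 29, 1728 is in that span).
Dec 6, 1728 → Dec 6, 1729: 365 days.
Dec 6, 1729 → Dec 6, 1730: 365 days.
Dec 6, 1730 → Dec 6, 1731: 365 days.
Dec 6, 1731 → Dec 6, 1732: 366 days (Feb 29, 1732 is in that span).
Dec 6, 1732 → Dec 6, 1733: 365 days.
Dec 6, 1733 → Dec 6, 1734: 365 days.
Dec 6, 1734 → Dec 6, 1735: 365 days.
Dec 6, 1735 → Dec 6, 1736: 366 days (Feb 29, 1736 is in that span).
Dec 6, 1736 → Dec 6, 1737: 365 days.
Dec 6, 1737 → Dec 6, 1738: 365 days.
Dec 6, 1738 → Dec 6, 1739: 365 days.
Dec 6, 1739 → Dec 6, 1740: 366 days (Feb 29, 1740 is in that span).
Dec 6, 1740 → Jan 6, 1741: 31 days (December has 31).
Jan 6, 1741 → Feb 6, 1741: 31 days (January has 31).
Feb 6, 1741 → Mar 6, 1741: 28 days (February has 28).
Mar 6, 1741 → Apr 6, 1741: 31 days (March has 31).
Apr 6, 1741 → May 4, 1741: 28 days.
Total: 7820 days.

7820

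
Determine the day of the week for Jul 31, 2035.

Tuesday

January 1, 2035 is a Monday.
Jan 1, 2035 → Feb 1, 2035: 31 days (January has 31).
Feb 1, 2035 → Mar 1, 2035: 28 days (February has 28).
Mar 1, 2035 → Apr 1, 2035: 31 days (March has 31).
Apr 1, 2035 → May 1, 2035: 30 days (April has 30).
May 1, 2035 → Jun 1, 2035: 31 days (May has 31).
Jun 1, 2035 → Jul 1, 2035: 30 days (June has 30).
Jul 1, 2035 → Jul 31, 2035: 30 days.
Total: 211 days.
211 mod 7 = 1, so Monday + 1 = Tuesday.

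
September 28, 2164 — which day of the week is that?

Doomsday rule: the anchor day for the 2100s is Sunday. For year 64: 64÷12 = 5 r 4, and 4÷4 = 1, so 5+4+1 = 10.
Sunday + 10 ≡ Wednesday — that's 2164's doomsday.
In September the doomsday date is Sep 5.
Sep 28 is 23 days after Sep 5; 23 mod 7 = 2, so Wednesday + 2 = Friday.

Friday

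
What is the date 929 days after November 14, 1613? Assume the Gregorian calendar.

May 31, 1616

+365 (one year) → Nov 14, 1614 (564 left).
+365 (one year) → Nov 14, 1615 (199 left).
Nov has 30 days: +17 → Dec 1, 1615 (182 left).
Dec has 31 days: +31 → Jan 1, 1616 (151 left).
Jan has 31 days: +31 → Feb 1, 1616 (120 left).
Feb has 29 days: +29 → Mar 1, 1616 (91 left).
Mar has 31 days: +31 → Apr 1, 1616 (60 left).
Apr has 30 days: +30 → May 1, 1616 (30 left).
+30 → May 31, 1616.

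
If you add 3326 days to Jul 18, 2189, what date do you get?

+365 (one year) → Jul 18, 2190 (2961 left).
+365 (one year) → Jul 18, 2191 (2596 left).
+366 (one year; includes Feb 29, 2192) → Jul 18, 2192 (2230 left).
+365 (one year) → Jul 18, 2193 (1865 left).
+365 (one year) → Jul 18, 2194 (1500 left).
+365 (one year) → Jul 18, 2195 (1135 left).
+366 (one year; includes Feb 29, 2196) → Jul 18, 2196 (769 left).
+365 (one year) → Jul 18, 2197 (404 left).
+365 (one year) → Jul 18, 2198 (39 left).
Jul has 31 days: +14 → Aug 1, 2198 (25 left).
+25 → Aug 26, 2198.

August 26, 2198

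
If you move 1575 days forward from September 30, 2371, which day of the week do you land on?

First find the weekday of Sep 30, 2371. Doomsday rule: the anchor day for the 2300s is Wednesday. For year 71: 71÷12 = 5 r 11, and 11÷4 = 2, so 5+11+2 = 18.
Wednesday + 18 ≡ Sunday — that's 2371's doomsday.
In September the doomsday date is Sep 5.
Sep 30 is 25 days after Sep 5; 25 mod 7 = 4, so Sunday + 4 = Thursday.
1575 mod 7 = 0, so 1575 days after a Thursday is Thursday + 0 = Thursday.

Thursday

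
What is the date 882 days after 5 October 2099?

+365 (one year) → Oct 5, 2100 (517 left).
+365 (one year) → Oct 5, 2101 (152 left).
Oct has 31 days: +27 → Nov 1, 2101 (125 left).
Nov has 30 days: +30 → Dec 1, 2101 (95 left).
Dec has 31 days: +31 → Jan 1, 2102 (64 left).
Jan has 31 days: +31 → Feb 1, 2102 (33 left).
Feb has 28 days: +28 → Mar 1, 2102 (5 left).
+5 → Mar 6, 2102.

March 6, 2102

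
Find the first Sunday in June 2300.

June 3, 2300

June 1, 2300 is a Friday.
The first Sunday is therefore June 3 (2 days later).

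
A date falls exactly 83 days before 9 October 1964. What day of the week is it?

Saturday

Oct 9, 1964 is a Friday.
83 mod 7 = 6, so 83 days before a Friday is Friday − 6 = Saturday.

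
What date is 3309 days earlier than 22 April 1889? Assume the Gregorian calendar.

March 31, 1880

−365 (one year) → Apr 22, 1888 (2944 left).
−366 (one year; includes Feb 29, 1888) → Apr 22, 1887 (2578 left).
−365 (one year) → Apr 22, 1886 (2213 left).
−365 (one year) → Apr 22, 1885 (1848 left).
−365 (one year) → Apr 22, 1884 (1483 left).
−366 (one year; includes Feb 29, 1884) → Apr 22, 1883 (1117 left).
−365 (one year) → Apr 22, 1882 (752 left).
−365 (one year) → Apr 22, 1881 (387 left).
−22 → Mar 31, 1881 (end of Mar, 31 days; 365 left).
−31 → Feb 28, 1881 (end of Feb, 28 days; 334 left).
−28 → Jan 31, 1881 (end of Jan, 31 days; 306 left).
−31 → Dec 31, 1880 (end of Dec, 31 days; 275 left).
−31 → Nov 30, 1880 (end of Nov, 30 days; 244 left).
−30 → Oct 31, 1880 (end of Oct, 31 days; 214 left).
−31 → Sep 30, 1880 (end of Sep, 30 days; 183 left).
−30 → Aug 31, 1880 (end of Aug, 31 days; 153 left).
−31 → Jul 31, 1880 (end of Jul, 31 days; 122 left).
−31 → Jun 30, 1880 (end of Jun, 30 days; 91 left).
−30 → May 31, 1880 (end of May, 31 days; 61 left).
−31 → Apr 30, 1880 (end of Apr, 30 days; 30 left).
−30 → Mar 31, 1880 (end of Mar, 31 days; 0 left).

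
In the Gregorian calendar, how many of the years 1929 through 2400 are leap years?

115

Multiples of 4 in [1929,2400]: 118.
Of those, multiples of 100: 5 (not leap unless ÷400).
Multiples of 400: 2.
Leap years = 118 − 5 + 2 = 115.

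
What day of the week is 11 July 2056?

January 1, 2056 is a Saturday.
Jan 1, 2056 → Feb 1, 2056: 31 days (January has 31).
Feb 1, 2056 → Mar 1, 2056: 29 days (February has 29).
Mar 1, 2056 → Apr 1, 2056: 31 days (March has 31).
Apr 1, 2056 → May 1, 2056: 30 days (April has 30).
May 1, 2056 → Jun 1, 2056: 31 days (May has 31).
Jun 1, 2056 → Jul 1, 2056: 30 days (June has 30).
Jul 1, 2056 → Jul 11, 2056: 10 days.
Total: 192 days.
192 mod 7 = 3, so Saturday + 3 = Tuesday.

Tuesday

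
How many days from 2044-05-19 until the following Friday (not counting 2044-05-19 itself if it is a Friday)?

May 19, 2044 is a Thursday.
From Thursday to the next Friday is 1 day.

1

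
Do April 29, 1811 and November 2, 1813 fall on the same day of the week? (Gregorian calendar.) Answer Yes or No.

From Apr 29, 1811 to Nov 2, 1813 is 918 days.
918 mod 7 = 1, so they are different weekdays.
(Apr 29, 1811 is a Monday; Nov 2, 1813 is a Tuesday.)

No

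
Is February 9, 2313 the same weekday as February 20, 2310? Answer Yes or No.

Yes

From Feb 20, 2310 to Feb 9, 2313 is 1085 days.
1085 mod 7 = 0, so they are the same weekday.
(Feb 20, 2310 is a Sunday; Feb 9, 2313 is a Sunday.)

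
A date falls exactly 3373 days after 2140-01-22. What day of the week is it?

Thursday

First find the weekday of Jan 22, 2140. Doomsday rule: the anchor day for the 2100s is Sunday. For year 40: 40÷12 = 3 r 4, and 4÷4 = 1, so 3+4+1 = 8.
Sunday + 8 ≡ Monday — that's 2140's doomsday.
In January the doomsday date is Jan 4 (2140 is a leap year (divisible by 4)).
Jan 22 is 18 days after Jan 4; 18 mod 7 = 4, so Monday + 4 = Friday.
3373 mod 7 = 6, so 3373 days after a Friday is Friday + 6 = Thursday.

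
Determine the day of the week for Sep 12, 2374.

Thursday

Doomsday rule: the anchor day for the 2300s is Wednesday. For year 74: 74÷12 = 6 r 2, and 2÷4 = 0, so 6+2+0 = 8.
Wednesday + 8 ≡ Thursday — that's 2374's doomsday.
In September the doomsday date is Sep 5.
Sep 12 is 7 days after Sep 5; 7 mod 7 = 0, so Thursday + 0 = Thursday.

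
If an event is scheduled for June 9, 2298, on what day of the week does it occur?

Thursday

Doomsday rule: the anchor day for the 2200s is Friday. For year 98: 98÷12 = 8 r 2, and 2÷4 = 0, so 8+2+0 = 10.
Friday + 10 ≡ Monday — that's 2298's doomsday.
In June the doomsday date is Jun 6.
Jun 9 is 3 days after Jun 6; 3 mod 7 = 3, so Monday + 3 = Thursday.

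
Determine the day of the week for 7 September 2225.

Doomsday rule: the anchor day for the 2200s is Friday. For year 25: 25÷12 = 2 r 1, and 1÷4 = 0, so 2+1+0 = 3.
Friday + 3 ≡ Monday — that's 2225's doomsday.
In September the doomsday date is Sep 5.
Sep 7 is 2 days after Sep 5; 2 mod 7 = 2, so Monday + 2 = Wednesday.

Wednesday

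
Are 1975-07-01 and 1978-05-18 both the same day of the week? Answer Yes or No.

No

From Jul 1, 1975 to May 18, 1978 is 1052 days.
1052 mod 7 = 2, so they are different weekdays.
(Jul 1, 1975 is a Tuesday; May 18, 1978 is a Thursday.)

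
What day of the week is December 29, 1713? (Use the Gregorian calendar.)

Doomsday rule: the anchor day for the 1700s is Sunday. For year 13: 13÷12 = 1 r 1, and 1÷4 = 0, so 1+1+0 = 2.
Sunday + 2 ≡ Tuesday — that's 1713's doomsday.
In December the doomsday date is Dec 12.
Dec 29 is 17 days after Dec 12; 17 mod 7 = 3, so Tuesday + 3 = Friday.

Friday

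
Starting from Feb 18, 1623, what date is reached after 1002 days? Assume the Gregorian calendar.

November 16, 1625

+365 (one year) → Feb 18, 1624 (637 left).
+366 (one year; includes Feb 29, 1624) → Feb 18, 1625 (271 left).
Feb has 28 days: +11 → Mar 1, 1625 (260 left).
Mar has 31 days: +31 → Apr 1, 1625 (229 left).
Apr has 30 days: +30 → May 1, 1625 (199 left).
May has 31 days: +31 → Jun 1, 1625 (168 left).
Jun has 30 days: +30 → Jul 1, 1625 (138 left).
Jul has 31 days: +31 → Aug 1, 1625 (107 left).
Aug has 31 days: +31 → Sep 1, 1625 (76 left).
Sep has 30 days: +30 → Oct 1, 1625 (46 left).
Oct has 31 days: +31 → Nov 1, 1625 (15 left).
+15 → Nov 16, 1625.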